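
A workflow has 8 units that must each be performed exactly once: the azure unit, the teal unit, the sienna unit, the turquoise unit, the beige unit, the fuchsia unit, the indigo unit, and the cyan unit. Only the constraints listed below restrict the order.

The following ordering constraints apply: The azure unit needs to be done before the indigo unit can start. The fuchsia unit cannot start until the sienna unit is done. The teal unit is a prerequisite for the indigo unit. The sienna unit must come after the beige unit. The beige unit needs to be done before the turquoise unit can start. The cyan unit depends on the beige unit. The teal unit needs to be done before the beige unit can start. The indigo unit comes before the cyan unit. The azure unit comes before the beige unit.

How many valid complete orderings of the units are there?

84

The units with no prerequisites are the azure unit, the teal unit; any of them can be placed first.
Systematically extending each partial ordering one unit at a time and counting, there are 84 complete orderings.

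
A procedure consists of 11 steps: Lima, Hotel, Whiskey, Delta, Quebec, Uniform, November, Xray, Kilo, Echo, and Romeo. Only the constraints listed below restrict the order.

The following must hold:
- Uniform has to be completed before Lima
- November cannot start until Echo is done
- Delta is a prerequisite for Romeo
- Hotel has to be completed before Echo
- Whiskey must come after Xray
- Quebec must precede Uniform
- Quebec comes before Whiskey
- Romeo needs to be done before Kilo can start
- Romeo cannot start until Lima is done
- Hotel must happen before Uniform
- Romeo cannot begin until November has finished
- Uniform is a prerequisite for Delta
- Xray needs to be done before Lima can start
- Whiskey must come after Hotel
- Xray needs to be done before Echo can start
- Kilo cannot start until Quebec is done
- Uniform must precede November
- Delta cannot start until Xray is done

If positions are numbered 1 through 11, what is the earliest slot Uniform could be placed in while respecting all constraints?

3

The steps that are forced before Uniform, directly or transitively, are Hotel, Quebec. That's 2 steps.
With 2 mandatory predecessors, the earliest Uniform can sit is position 2+1 = 3, and placing just those 2 first achieves it.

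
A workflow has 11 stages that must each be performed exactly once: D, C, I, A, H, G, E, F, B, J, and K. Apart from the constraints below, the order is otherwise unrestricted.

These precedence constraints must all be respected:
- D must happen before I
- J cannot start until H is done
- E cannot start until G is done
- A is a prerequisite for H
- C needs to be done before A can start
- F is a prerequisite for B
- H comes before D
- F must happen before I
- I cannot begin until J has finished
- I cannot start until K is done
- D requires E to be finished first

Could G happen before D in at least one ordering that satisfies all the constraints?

Every valid ordering already has G before D (the constraints require it), so in particular at least one does.

Yes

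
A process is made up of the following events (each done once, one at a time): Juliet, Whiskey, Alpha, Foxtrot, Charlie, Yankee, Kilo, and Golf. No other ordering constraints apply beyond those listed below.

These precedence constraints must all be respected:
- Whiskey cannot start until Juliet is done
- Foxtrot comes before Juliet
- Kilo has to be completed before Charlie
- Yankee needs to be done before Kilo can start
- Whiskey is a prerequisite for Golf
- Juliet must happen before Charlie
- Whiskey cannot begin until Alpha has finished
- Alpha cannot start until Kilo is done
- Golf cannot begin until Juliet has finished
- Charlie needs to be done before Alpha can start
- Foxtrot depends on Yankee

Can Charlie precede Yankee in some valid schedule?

No

The constraints give a chain Yankee → Kilo → Charlie, which forces Yankee before Charlie.
Hence Charlie can never be scheduled before Yankee.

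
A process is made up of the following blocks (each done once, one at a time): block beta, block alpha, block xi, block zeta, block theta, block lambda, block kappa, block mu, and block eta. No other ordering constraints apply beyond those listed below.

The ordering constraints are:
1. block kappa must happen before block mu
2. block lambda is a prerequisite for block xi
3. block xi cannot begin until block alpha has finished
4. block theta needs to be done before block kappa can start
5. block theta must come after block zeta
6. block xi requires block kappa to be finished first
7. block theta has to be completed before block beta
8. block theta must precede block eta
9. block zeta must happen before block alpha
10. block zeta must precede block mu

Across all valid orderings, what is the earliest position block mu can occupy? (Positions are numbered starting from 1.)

Every block that must precede block mu has to come before it. Tracing all chains that end at block mu, those blocks are: block zeta, block theta, block kappa — 3 in total.
So at minimum 3 blocks come before block mu, putting block mu no earlier than position 4. That position is achievable by scheduling exactly those predecessors first.

4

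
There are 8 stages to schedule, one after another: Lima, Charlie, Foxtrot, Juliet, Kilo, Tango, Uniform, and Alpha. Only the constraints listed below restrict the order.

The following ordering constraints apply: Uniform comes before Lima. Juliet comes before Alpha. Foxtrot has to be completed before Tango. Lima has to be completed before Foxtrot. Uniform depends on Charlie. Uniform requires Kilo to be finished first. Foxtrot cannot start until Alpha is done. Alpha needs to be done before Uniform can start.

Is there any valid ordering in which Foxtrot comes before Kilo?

No

There is a dependency chain Kilo → Uniform → Lima → Foxtrot, so Foxtrot always comes after Kilo.
So no valid ordering can have Foxtrot before Kilo.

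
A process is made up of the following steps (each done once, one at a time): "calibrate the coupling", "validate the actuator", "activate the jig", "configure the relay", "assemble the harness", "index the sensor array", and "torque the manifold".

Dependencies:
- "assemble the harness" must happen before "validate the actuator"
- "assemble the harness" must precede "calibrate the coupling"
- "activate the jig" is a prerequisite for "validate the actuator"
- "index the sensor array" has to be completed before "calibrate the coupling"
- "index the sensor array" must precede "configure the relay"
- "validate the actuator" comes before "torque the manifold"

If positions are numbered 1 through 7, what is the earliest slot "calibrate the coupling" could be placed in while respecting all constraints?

The steps that are forced before "calibrate the coupling", directly or transitively, are "assemble the harness", "index the sensor array". That's 2 steps.
So at minimum 2 steps come before "calibrate the coupling", putting "calibrate the coupling" no earlier than position 3. That position is achievable by scheduling exactly those predecessors first.

3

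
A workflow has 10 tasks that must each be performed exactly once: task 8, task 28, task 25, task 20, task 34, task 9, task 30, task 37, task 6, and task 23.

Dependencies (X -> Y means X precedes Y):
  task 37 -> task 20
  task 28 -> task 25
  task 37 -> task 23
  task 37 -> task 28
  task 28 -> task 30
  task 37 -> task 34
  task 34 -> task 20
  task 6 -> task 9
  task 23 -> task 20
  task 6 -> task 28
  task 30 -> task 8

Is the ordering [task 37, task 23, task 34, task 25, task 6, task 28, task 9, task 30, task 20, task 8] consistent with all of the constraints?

No

The sequence places task 25 ahead of task 28.
That contradicts the constraint that task 28 must precede task 25.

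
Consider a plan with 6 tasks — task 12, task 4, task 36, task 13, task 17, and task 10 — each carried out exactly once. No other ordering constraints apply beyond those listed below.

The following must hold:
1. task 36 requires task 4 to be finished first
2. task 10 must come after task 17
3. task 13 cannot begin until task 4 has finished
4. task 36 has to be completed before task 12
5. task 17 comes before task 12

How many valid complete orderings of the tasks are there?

2 tasks have no prerequisites (task 4, task 17), so any of them could come first.
Systematically extending each partial ordering one task at a time and counting, there are 40 complete orderings.

40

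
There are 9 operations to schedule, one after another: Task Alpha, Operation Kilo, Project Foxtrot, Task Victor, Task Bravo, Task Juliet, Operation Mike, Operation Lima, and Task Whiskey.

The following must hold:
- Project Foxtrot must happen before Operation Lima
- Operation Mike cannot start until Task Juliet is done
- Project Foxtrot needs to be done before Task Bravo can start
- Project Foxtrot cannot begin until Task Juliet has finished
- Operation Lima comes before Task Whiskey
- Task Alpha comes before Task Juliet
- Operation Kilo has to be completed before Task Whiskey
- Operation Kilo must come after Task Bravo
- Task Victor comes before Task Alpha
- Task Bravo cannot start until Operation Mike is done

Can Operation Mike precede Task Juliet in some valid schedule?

No

Following Task Juliet → Operation Mike, Task Juliet must precede Operation Mike in every valid ordering.
Hence Operation Mike can never be scheduled before Task Juliet.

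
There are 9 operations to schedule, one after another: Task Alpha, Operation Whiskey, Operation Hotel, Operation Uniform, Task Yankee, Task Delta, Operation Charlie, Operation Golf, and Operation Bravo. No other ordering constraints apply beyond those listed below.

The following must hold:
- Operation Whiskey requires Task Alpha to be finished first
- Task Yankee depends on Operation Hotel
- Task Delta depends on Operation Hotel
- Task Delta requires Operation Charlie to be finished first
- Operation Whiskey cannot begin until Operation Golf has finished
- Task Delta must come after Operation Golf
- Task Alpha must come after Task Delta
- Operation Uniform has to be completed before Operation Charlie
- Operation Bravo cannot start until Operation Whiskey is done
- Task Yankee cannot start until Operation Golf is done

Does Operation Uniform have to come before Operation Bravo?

Tracing the constraints gives a chain: Operation Uniform → Operation Charlie → Task Delta → Task Alpha → Operation Whiskey → Operation Bravo.
Hence Operation Uniform necessarily comes before Operation Bravo.

Yes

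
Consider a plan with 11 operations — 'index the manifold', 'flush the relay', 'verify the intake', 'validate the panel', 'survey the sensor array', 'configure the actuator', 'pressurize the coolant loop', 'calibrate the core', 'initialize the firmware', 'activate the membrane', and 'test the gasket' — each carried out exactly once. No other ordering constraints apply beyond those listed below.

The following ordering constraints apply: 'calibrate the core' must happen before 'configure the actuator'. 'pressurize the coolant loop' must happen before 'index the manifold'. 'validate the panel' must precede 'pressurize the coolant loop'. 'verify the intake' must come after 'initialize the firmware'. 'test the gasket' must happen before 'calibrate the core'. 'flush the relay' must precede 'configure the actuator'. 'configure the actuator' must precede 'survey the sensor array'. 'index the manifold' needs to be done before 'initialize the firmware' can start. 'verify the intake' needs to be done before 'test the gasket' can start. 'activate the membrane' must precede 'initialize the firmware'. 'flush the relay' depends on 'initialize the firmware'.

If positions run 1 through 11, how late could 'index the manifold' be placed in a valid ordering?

Every operation that must follow 'index the manifold' has to come after it. Tracing all chains starting from 'index the manifold', those operations are: 'flush the relay', 'verify the intake', 'survey the sensor array', 'configure the actuator', 'calibrate the core', 'initialize the firmware', 'test the gasket' — 7 in total.
With 7 mandatory successors out of 11 operations total, the latest slot for 'index the manifold' is 11−7 = 4, and it's reachable by doing all non-successors before 'index the manifold'.

4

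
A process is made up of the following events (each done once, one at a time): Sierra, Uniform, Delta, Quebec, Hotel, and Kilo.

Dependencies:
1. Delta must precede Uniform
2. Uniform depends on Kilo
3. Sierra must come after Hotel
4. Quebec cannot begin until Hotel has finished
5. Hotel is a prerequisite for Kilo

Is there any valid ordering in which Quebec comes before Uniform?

No chain of constraints runs from Uniform to Quebec, so Uniform is not required to come first.
That means at least one valid schedule has Quebec before Uniform.

Yes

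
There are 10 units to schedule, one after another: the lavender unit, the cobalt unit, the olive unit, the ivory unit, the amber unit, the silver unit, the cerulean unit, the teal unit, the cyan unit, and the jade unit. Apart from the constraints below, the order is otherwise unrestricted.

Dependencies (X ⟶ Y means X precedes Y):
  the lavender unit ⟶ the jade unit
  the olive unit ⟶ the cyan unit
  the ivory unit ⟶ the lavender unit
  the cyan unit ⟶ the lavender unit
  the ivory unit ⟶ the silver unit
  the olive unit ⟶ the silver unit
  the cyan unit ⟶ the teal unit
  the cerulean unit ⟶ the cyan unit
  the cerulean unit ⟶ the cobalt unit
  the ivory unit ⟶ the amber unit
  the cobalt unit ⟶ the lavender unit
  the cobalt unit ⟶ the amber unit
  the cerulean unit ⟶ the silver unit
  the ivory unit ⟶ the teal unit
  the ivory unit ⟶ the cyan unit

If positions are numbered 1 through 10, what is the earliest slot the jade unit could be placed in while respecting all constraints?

Every unit that must precede the jade unit has to come before it. Tracing all chains that end at the jade unit, those units are: the lavender unit, the cobalt unit, the olive unit, the ivory unit, the cerulean unit, the cyan unit — 6 in total.
So at minimum 6 units come before the jade unit, putting the jade unit no earlier than position 7. That position is achievable by scheduling exactly those predecessors first.

7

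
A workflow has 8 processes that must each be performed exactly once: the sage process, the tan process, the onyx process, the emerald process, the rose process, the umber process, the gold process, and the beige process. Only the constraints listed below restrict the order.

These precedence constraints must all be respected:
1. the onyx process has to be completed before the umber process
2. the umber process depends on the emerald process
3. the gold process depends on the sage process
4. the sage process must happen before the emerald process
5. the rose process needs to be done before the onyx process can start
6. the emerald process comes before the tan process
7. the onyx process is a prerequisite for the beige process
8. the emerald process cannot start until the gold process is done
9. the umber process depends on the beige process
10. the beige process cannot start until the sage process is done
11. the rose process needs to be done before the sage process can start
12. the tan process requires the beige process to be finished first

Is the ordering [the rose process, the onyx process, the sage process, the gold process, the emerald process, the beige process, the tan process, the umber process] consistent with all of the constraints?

Every stated constraint is respected: the onyx process sits at position 2, ahead of the umber process at position 8, and each of the other listed pairs likewise has the predecessor earlier in the sequence.

Yes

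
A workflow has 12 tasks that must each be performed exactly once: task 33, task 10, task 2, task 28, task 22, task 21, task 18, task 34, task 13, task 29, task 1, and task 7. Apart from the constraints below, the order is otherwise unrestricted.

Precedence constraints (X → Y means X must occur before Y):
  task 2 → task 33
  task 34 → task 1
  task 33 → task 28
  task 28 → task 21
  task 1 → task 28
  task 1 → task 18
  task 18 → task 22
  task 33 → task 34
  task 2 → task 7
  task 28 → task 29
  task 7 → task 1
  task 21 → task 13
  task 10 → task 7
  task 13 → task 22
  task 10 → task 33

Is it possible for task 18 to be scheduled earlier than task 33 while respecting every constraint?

Following task 33 → task 34 → task 1 → task 18, task 33 must precede task 18 in every valid ordering.
So no valid ordering can have task 18 before task 33.

No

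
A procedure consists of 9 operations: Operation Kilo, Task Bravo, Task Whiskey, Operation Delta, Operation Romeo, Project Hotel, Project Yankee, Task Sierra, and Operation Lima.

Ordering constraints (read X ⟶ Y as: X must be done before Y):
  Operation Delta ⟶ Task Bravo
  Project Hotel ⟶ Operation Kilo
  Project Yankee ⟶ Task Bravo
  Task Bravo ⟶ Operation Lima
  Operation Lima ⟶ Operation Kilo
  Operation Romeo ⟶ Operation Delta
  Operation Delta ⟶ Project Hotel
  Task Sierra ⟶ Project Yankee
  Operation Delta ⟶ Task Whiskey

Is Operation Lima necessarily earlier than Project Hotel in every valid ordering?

No chain of constraints connects Operation Lima to Project Hotel in either direction.
A valid ordering placing Project Hotel before Operation Lima exists, so the answer is no.

No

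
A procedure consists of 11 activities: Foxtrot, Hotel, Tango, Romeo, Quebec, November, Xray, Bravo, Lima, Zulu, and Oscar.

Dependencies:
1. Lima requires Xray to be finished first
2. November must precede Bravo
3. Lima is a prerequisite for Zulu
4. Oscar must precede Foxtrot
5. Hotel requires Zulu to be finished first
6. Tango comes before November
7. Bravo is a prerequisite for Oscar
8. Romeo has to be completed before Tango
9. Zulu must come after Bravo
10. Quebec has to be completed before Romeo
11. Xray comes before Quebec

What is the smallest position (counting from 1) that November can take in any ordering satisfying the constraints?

5

Working backwards through the constraints from November, its full set of required predecessors is Tango, Romeo, Quebec, Xray — 4 of them.
So at minimum 4 activities come before November, putting November no earlier than position 5. That position is achievable by scheduling exactly those predecessors first.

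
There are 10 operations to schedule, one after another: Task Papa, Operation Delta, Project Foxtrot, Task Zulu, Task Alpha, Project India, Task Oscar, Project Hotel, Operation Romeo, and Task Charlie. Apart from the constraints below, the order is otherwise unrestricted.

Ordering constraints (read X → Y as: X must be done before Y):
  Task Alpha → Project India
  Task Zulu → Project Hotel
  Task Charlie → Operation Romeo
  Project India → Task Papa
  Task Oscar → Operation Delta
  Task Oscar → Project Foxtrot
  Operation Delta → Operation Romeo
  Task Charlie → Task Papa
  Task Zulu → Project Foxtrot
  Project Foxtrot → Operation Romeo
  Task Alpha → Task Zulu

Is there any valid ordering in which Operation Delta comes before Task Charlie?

The constraints leave Operation Delta and Task Charlie unordered relative to each other; nothing requires Task Charlie earlier.
That means at least one valid schedule has Operation Delta before Task Charlie.

Yes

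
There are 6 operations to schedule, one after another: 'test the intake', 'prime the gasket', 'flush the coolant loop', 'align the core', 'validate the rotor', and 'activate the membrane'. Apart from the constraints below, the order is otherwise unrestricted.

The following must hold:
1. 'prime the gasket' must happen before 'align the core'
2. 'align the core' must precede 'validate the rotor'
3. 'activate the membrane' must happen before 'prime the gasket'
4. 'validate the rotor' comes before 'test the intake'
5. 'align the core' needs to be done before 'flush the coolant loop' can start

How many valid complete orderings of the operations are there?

3

Only 'activate the membrane' has no prerequisites, so it must go first.
Enumerating by repeatedly choosing an available operation (one whose prerequisites are all placed) gives 3 distinct complete orderings.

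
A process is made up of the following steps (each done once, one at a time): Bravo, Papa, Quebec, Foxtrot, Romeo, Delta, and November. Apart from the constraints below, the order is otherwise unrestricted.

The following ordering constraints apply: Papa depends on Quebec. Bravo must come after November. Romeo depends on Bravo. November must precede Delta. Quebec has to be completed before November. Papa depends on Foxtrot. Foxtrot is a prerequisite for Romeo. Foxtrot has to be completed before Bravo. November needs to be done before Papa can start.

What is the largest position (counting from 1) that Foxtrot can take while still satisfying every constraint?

4

The steps that are forced after Foxtrot, directly or by a chain of constraints, are Bravo, Papa, Romeo. That's 3 steps.
With 3 mandatory successors out of 7 steps total, the latest slot for Foxtrot is 7−3 = 4, and it's reachable by doing all non-successors before Foxtrot.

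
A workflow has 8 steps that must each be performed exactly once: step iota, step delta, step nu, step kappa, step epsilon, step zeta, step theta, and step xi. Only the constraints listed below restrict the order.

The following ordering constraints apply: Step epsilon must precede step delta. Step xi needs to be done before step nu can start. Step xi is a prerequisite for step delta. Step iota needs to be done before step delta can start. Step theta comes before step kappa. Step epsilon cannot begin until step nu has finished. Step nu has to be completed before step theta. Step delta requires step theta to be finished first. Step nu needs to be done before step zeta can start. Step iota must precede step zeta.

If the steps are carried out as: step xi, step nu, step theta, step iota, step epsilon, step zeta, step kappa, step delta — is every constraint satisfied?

Every stated constraint is respected: step xi sits at position 1, ahead of step delta at position 8, and each of the other listed pairs likewise has the predecessor earlier in the sequence.

Yes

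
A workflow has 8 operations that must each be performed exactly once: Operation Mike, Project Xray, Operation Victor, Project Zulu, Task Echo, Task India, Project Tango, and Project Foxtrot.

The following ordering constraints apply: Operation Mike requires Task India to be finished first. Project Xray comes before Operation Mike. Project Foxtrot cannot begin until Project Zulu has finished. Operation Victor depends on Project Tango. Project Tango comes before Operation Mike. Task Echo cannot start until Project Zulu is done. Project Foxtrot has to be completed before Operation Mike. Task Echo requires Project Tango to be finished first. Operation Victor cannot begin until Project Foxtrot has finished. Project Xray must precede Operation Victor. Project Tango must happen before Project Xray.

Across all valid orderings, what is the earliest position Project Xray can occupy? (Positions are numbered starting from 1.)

Working backwards through the constraints from Project Xray, its only required predecessor is Project Tango.
So at minimum 1 operation comes before Project Xray, putting Project Xray no earlier than position 2. That position is achievable by scheduling exactly that predecessor first.

2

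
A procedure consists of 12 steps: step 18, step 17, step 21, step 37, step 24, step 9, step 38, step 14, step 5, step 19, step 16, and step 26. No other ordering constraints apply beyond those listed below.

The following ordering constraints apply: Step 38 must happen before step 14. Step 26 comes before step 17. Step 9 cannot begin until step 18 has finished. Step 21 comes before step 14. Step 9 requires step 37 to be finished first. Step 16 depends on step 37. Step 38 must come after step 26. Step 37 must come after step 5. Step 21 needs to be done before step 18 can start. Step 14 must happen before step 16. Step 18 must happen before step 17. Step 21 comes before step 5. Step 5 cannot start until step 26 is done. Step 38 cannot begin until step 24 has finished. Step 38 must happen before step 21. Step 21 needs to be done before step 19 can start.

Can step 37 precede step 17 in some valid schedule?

Yes

The constraints leave step 37 and step 17 unordered relative to each other; nothing requires step 17 earlier.
So a valid ordering placing step 37 earlier than step 17 exists.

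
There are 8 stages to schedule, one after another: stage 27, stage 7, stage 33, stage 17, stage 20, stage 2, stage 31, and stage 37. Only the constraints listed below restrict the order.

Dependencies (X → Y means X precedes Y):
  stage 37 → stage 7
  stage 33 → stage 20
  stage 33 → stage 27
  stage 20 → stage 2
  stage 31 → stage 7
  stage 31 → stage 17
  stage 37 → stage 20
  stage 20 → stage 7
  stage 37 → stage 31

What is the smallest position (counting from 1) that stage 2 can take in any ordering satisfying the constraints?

Working backwards through the constraints from stage 2, its full set of required predecessors is stage 33, stage 20, stage 37 — 3 of them.
With 3 mandatory predecessors, the earliest stage 2 can sit is position 3+1 = 4, and placing just those 3 first achieves it.

4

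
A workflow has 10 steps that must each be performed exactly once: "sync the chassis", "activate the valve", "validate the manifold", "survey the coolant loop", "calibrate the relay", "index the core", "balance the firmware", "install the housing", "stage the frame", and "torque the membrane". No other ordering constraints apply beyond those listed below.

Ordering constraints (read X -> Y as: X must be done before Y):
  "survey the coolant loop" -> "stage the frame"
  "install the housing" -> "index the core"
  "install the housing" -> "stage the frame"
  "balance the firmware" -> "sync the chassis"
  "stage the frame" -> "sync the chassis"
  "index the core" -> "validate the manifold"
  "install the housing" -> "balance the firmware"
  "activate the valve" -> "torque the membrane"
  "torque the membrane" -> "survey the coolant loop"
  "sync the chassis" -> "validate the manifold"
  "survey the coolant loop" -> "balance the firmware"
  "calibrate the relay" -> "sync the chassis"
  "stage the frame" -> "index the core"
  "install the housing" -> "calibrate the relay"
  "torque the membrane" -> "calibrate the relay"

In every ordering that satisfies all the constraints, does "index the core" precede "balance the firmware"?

No chain of constraints connects "index the core" to "balance the firmware" in either direction.
A valid ordering placing "balance the firmware" before "index the core" exists, so the answer is no.

No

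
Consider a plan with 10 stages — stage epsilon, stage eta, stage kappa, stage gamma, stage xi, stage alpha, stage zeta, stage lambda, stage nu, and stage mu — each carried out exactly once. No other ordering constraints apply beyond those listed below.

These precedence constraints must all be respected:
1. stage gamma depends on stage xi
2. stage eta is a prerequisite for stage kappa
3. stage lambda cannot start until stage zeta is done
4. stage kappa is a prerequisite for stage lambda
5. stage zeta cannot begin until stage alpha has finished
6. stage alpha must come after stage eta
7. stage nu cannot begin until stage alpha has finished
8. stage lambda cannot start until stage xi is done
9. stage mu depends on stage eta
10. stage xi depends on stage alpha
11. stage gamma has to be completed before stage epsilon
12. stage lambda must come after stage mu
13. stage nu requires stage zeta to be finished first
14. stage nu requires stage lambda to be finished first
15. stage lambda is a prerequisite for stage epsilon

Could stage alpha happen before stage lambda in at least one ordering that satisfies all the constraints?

Yes

Every valid ordering already has stage alpha before stage lambda (the constraints require it), so in particular at least one does.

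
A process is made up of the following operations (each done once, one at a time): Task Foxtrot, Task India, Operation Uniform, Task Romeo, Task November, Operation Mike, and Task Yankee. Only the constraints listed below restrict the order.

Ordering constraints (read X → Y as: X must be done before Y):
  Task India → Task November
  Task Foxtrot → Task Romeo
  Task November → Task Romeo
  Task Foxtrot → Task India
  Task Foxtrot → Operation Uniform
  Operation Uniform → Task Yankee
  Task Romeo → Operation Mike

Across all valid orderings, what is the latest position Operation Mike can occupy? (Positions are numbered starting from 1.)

7

Nothing depends on Operation Mike, so it can be the final operation, position 7.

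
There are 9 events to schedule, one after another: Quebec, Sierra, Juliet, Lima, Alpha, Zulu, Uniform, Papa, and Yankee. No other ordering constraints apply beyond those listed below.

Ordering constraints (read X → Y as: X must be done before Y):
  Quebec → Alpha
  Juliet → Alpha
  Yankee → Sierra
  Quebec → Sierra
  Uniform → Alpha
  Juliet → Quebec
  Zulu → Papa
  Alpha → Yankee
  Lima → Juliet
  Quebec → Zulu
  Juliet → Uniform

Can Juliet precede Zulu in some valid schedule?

Juliet is actually forced before Zulu by the constraints, so certainly some valid ordering has Juliet first.

Yes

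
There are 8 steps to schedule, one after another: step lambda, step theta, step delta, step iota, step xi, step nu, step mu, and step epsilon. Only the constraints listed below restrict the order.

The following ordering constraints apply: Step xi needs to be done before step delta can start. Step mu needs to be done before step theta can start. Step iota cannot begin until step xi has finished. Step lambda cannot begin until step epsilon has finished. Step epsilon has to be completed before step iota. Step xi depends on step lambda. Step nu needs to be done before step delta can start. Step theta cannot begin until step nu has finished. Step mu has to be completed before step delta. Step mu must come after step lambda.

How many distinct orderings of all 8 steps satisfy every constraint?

84

2 steps have no prerequisites (step nu, step epsilon), so any of them could come first.
Counting all ways to extend the partial order to a total order gives 84.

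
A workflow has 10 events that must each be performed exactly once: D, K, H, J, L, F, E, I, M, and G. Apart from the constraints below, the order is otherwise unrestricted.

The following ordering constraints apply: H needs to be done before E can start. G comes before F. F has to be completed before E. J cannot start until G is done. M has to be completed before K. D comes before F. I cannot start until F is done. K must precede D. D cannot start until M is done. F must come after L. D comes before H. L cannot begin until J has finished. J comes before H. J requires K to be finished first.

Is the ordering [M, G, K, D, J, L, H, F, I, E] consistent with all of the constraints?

Every stated constraint is respected: G sits at position 2, ahead of F at position 8, and each of the other listed pairs likewise has the predecessor earlier in the sequence.

Yes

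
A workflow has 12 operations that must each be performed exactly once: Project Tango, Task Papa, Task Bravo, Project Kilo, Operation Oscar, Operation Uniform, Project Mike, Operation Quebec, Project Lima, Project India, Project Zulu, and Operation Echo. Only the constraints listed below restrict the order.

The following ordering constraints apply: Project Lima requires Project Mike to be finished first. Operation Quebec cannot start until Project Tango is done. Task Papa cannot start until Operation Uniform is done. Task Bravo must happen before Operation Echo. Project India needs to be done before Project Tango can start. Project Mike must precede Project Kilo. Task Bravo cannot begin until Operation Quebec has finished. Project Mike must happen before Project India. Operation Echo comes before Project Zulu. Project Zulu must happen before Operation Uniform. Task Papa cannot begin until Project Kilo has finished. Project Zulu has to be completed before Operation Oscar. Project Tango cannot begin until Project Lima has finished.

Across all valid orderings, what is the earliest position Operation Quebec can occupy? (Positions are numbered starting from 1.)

The operations that are forced before Operation Quebec, directly or transitively, are Project Tango, Project Mike, Project Lima, Project India. That's 4 operations.
So at minimum 4 operations come before Operation Quebec, putting Operation Quebec no earlier than position 5. That position is achievable by scheduling exactly those predecessors first.

5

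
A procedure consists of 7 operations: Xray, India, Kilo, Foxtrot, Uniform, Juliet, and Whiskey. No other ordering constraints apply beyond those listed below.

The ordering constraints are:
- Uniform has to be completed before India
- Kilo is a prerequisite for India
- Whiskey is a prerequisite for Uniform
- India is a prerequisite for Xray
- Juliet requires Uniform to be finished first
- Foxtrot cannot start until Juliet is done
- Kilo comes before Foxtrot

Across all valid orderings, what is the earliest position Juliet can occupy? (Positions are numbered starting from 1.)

Working backwards through the constraints from Juliet, its full set of required predecessors is Uniform, Whiskey — 2 of them.
So at minimum 2 operations come before Juliet, putting Juliet no earlier than position 3. That position is achievable by scheduling exactly those predecessors first.

3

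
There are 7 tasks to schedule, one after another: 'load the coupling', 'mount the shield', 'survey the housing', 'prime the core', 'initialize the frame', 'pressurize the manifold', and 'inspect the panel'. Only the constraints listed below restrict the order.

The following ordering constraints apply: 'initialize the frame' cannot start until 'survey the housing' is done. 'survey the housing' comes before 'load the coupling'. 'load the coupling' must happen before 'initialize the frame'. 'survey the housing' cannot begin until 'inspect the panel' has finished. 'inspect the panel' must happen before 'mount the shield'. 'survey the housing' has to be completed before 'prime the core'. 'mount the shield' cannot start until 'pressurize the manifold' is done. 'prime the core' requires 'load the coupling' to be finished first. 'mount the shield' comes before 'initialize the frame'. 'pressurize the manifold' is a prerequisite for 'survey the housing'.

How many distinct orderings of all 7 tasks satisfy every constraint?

2 tasks have no prerequisites ('pressurize the manifold', 'inspect the panel'), so any of them could come first.
Enumerating by repeatedly choosing an available task (one whose prerequisites are all placed) gives 14 distinct complete orderings.

14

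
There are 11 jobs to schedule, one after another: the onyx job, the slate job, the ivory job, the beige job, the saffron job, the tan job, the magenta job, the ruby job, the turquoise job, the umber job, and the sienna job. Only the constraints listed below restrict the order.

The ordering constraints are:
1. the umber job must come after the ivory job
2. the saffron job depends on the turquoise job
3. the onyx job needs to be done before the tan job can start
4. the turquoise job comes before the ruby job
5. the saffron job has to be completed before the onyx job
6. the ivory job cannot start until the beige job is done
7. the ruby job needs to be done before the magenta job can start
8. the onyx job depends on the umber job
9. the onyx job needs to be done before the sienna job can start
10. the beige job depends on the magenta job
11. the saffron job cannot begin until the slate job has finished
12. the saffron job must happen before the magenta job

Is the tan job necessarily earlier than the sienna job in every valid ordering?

No

Nothing in the constraints links the tan job and the sienna job; they are unordered relative to each other.
A valid ordering placing the sienna job before the tan job exists, so the answer is no.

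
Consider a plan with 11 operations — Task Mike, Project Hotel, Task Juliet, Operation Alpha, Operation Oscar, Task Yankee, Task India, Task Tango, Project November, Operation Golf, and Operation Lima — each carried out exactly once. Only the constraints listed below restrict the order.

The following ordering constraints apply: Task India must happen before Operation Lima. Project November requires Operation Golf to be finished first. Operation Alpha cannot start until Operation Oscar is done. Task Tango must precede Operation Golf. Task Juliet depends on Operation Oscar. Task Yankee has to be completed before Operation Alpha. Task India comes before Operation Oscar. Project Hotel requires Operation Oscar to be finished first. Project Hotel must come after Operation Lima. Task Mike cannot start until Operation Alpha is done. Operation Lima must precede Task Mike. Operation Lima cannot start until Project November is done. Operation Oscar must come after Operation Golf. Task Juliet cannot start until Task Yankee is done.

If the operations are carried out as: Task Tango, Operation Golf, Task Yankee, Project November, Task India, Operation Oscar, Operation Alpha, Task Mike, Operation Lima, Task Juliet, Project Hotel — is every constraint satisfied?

Here Operation Lima comes after Task Mike.
Since Operation Lima is required before Task Mike, the ordering is invalid.

No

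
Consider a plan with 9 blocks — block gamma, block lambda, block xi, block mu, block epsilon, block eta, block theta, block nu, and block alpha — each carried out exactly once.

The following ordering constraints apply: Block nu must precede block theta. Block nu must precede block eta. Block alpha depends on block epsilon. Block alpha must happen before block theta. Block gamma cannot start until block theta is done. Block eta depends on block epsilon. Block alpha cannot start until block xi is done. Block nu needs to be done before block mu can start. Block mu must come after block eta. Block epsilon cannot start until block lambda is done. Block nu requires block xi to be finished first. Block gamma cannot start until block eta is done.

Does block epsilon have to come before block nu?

No

Block epsilon and block nu are not related by any chain of constraints.
There exist valid orderings with block nu before block epsilon, so block epsilon is not required to come first.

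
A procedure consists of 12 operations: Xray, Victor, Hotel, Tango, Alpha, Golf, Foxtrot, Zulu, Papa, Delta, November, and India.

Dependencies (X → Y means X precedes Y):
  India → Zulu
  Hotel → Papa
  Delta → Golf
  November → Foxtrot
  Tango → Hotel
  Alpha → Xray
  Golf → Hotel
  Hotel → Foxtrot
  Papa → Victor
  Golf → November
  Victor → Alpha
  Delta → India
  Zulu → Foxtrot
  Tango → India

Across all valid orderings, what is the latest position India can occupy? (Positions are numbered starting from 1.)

Every operation that must follow India has to come after it. Tracing all chains starting from India, those operations are: Foxtrot, Zulu — 2 in total.
With 2 mandatory successors out of 12 operations total, the latest slot for India is 12−2 = 10, and it's reachable by doing all non-successors before India.

10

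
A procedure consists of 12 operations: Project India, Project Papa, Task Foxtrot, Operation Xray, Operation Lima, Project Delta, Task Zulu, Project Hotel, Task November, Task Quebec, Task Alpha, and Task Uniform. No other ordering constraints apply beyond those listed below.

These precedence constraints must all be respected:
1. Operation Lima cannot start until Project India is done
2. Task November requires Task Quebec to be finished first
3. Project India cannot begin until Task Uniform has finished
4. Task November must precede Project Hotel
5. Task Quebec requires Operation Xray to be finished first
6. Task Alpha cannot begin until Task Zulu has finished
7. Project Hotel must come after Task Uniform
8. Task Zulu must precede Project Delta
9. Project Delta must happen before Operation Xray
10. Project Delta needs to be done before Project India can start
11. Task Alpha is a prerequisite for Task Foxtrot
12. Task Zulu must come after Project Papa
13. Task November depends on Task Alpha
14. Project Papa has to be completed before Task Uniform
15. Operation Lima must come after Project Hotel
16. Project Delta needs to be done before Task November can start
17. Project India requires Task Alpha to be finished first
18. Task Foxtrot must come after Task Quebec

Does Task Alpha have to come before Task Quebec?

No

Nothing in the constraints links Task Alpha and Task Quebec; they are unordered relative to each other.
There exist valid orderings with Task Quebec before Task Alpha, so Task Alpha is not required to come first.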